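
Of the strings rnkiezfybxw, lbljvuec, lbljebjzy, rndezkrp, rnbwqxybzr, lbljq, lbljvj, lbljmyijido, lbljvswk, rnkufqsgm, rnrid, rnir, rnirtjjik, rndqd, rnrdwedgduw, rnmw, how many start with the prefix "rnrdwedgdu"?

1

Filter for entries beginning with "rnrdwedgdu":
Words under "rnrdwedgdu": rnrdwedgduw
Count: 1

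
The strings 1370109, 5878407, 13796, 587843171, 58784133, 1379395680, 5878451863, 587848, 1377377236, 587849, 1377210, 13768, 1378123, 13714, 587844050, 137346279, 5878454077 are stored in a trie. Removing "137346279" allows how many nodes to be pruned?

A node on "137346279"'s path can go only if nothing else ends at it or branches off below it.
The suffix "346279" (6 nodes) is used only by "137346279"; the node for "137" still has the child "0", so pruning stops there.
Nodes removed: 6

6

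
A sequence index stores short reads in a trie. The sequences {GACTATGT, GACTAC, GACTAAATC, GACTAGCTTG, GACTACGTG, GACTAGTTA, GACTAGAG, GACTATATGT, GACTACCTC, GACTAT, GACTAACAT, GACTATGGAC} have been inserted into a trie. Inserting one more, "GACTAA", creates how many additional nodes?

0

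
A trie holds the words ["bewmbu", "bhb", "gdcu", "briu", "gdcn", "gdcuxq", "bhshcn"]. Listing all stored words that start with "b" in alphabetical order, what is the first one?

bewmbu

Filter for "b…" and sort: "bewmbu", "bhb", "bhshcn", "briu"
The 1st is bewmbu.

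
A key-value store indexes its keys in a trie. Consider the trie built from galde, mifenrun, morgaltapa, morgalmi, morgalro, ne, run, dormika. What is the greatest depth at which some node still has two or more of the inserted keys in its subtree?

6

Look for the deepest trie node that still has at least two words in its subtree.
"morgalmi" and "morgalro" agree on "morgal" (6 characters) before diverging; nothing deeper is shared.
Longest shared-prefix length: 6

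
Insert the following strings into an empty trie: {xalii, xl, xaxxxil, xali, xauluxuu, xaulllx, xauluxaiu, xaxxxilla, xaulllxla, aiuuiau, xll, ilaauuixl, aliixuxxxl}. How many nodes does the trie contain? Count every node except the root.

53

Insert word by word; a character creates a node only if that edge doesn't already exist:
  "xalii" → 5 new (x, a, l, i, i)
  "xl" → prefix "x" already present; 1 new (l)
  "xaxxxil" → prefix "xa" already present; 5 new (x, x, x, i, l)
  "xali" → prefix "xali" already present; 0 new (none)
  "xauluxuu" → prefix "xa" already present; 6 new (u, l, u, x, u, u)
  "xaulllx" → prefix "xaul" already present; 3 new (l, l, x)
  "xauluxaiu" → prefix "xaulux" already present; 3 new (a, i, u)
  "xaxxxilla" → prefix "xaxxxil" already present; 2 new (l, a)
  "xaulllxla" → prefix "xaulllx" already present; 2 new (l, a)
  "aiuuiau" → 7 new (a, i, u, u, i, a, u)
  "xll" → prefix "xl" already present; 1 new (l)
  "ilaauuixl" → 9 new (i, l, a, a, u, u, i, x, l)
  "aliixuxxxl" → prefix "a" already present; 9 new (l, i, i, x, u, x, x, x, l)
Total nodes = 5 + 1 + 5 + 0 + 6 + 3 + 3 + 2 + 2 + 7 + 1 + 9 + 9 = 53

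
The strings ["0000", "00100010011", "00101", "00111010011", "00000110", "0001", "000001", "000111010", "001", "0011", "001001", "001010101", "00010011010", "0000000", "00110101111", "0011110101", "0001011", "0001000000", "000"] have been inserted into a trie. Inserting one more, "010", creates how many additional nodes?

The longest prefix of "010" already in the trie is "0" (length 1).
Each of the 2 remaining characters creates one node.

2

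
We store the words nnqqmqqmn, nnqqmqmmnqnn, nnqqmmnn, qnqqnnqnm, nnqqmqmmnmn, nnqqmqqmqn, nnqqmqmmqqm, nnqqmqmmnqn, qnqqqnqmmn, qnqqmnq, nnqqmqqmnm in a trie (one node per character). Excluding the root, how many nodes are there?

44

Count nodes per top-level branch (shared prefixes stored once):
  'n'-branch (nnqqmmnn, nnqqmqmmnmn, nnqqmqmmnqn, nnqqmqmmnqnn, nnqqmqmmqqm, nnqqmqqmn, nnqqmqqmnm, nnqqmqqmqn): 26 nodes
  'q'-branch (qnqqmnq, qnqqnnqnm, qnqqqnqmmn): 18 nodes
Sum: 44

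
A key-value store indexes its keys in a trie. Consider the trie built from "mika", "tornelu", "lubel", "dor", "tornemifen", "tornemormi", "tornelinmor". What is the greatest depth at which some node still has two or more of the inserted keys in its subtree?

Look for the deepest trie node that still has at least two words in its subtree.
e.g. "tornelinmor" and "tornelu" share the prefix "tornel" of length 6; no pair shares a longer one.
Longest shared-prefix length: 6

6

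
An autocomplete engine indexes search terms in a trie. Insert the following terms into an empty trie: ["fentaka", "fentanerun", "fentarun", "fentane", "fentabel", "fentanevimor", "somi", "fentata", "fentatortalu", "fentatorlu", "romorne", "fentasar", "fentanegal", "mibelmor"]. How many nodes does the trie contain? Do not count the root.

Insert word by word; a character creates a node only if that edge doesn't already exist:
  "fentaka" → 7 new (f, e, n, t, a, k, a)
  "fentanerun" → prefix "fenta" already present; 5 new (n, e, r, u, n)
  "fentarun" → prefix "fenta" already present; 3 new (r, u, n)
  "fentane" → prefix "fentane" already present; 0 new (none)
  "fentabel" → prefix "fenta" already present; 3 new (b, e, l)
  "fentanevimor" → prefix "fentane" already present; 5 new (v, i, m, o, r)
  "somi" → 4 new (s, o, m, i)
  "fentata" → prefix "fenta" already present; 2 new (t, a)
  "fentatortalu" → prefix "fentat" already present; 6 new (o, r, t, a, l, u)
  "fentatorlu" → prefix "fentator" already present; 2 new (l, u)
  "romorne" → 7 new (r, o, m, o, r, n, e)
  "fentasar" → prefix "fenta" already present; 3 new (s, a, r)
  "fentanegal" → prefix "fentane" already present; 3 new (g, a, l)
  "mibelmor" → 8 new (m, i, b, e, l, m, o, r)
Total nodes = 7 + 5 + 3 + 0 + 3 + 5 + 4 + 2 + 6 + 2 + 7 + 3 + 3 + 8 = 58

58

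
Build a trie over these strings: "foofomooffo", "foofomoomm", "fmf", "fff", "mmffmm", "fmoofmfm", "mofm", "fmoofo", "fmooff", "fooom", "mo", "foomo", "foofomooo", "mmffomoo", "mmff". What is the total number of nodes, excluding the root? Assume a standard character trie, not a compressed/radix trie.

43

For each word, the new-node count is its length minus the longest prefix already in the trie:
  "foofomooffo" → 11 new (f, o, o, f, o, m, o, o, f, f, o)
  "foofomoomm" → prefix "foofomoo" already present; 2 new (m, m)
  "fmf" → prefix "f" already present; 2 new (m, f)
  "fff" → prefix "f" already present; 2 new (f, f)
  "mmffmm" → 6 new (m, m, f, f, m, m)
  "fmoofmfm" → prefix "fm" already present; 6 new (o, o, f, m, f, m)
  "mofm" → prefix "m" already present; 3 new (o, f, m)
  "fmoofo" → prefix "fmoof" already present; 1 new (o)
  "fmooff" → prefix "fmoof" already present; 1 new (f)
  "fooom" → prefix "foo" already present; 2 new (o, m)
  "mo" → prefix "mo" already present; 0 new (none)
  "foomo" → prefix "foo" already present; 2 new (m, o)
  "foofomooo" → prefix "foofomoo" already present; 1 new (o)
  "mmffomoo" → prefix "mmff" already present; 4 new (o, m, o, o)
  "mmff" → prefix "mmff" already present; 0 new (none)
Total nodes = 11 + 2 + 2 + 2 + 6 + 6 + 3 + 1 + 1 + 2 + 0 + 2 + 1 + 4 + 0 = 43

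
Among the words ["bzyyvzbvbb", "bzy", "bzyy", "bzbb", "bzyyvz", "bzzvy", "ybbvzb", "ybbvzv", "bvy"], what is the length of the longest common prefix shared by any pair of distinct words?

6

The deepest shared node is where two words last agree before diverging.
"bzyyvz" and "bzyyvzbvbb" agree on "bzyyvz" (6 characters) before diverging; nothing deeper is shared.
Longest shared-prefix length: 6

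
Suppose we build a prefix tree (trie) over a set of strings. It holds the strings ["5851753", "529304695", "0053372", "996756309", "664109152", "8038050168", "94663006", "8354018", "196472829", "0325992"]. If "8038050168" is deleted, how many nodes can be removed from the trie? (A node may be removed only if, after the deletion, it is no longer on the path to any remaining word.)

9

Walk "8038050168" from the leaf back toward the root, removing each node that no remaining word uses.
The suffix "038050168" (9 nodes) is used only by "8038050168"; the node for "8" still has the child "3", so pruning stops there.
Nodes removed: 9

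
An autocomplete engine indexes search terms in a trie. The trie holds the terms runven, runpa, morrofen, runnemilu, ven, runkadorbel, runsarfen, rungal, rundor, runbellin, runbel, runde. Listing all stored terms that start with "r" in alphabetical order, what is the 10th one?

runven

Filter for "r…" and sort: "runbel", "runbellin", "runde", "rundor", "rungal", "runkadorbel", "runnemilu", "runpa", "runsarfen", "runven"
Position 10: runven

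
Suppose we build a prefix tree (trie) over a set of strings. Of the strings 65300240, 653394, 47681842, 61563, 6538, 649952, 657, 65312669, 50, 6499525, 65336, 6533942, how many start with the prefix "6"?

10

Walk to "6"; the words in its subtree are exactly those with that prefix.
Matches: "61563", "649952", "6499525", "65300240", "65312669", "65336", "653394", "6533942", "6538", "657"
Count: 10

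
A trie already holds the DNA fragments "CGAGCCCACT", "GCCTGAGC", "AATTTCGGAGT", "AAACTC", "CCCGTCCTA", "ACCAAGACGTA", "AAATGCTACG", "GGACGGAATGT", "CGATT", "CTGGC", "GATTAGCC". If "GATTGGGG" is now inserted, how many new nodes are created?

Walking "GATTGGGG" from the root, the first 4 characters ("GATT") follow existing edges; "G" is the first miss.
So 8 − 4 = 4 new nodes.

4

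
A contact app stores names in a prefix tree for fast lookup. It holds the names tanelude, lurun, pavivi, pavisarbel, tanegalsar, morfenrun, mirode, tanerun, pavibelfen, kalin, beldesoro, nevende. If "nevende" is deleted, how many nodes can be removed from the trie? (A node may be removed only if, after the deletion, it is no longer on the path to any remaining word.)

After clearing the end-marker at "nevende", prune upward until reaching a node still needed by another word.
No other word shares any prefix with "nevende", so all 7 of its nodes go.
Nodes removed: 7

7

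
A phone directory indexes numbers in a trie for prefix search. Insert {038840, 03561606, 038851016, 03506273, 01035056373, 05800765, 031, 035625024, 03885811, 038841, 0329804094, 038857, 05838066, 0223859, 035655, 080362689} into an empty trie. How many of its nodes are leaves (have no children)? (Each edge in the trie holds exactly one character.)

16

Leaves are exactly the stored words that no other stored word extends.
Those words: "01035056373", "0223859", "031", "0329804094", "03506273", "03561606", "035625024", "035655", "038840", "038841", "038851016", "038857", "03885811", "05800765", "05838066", "080362689"
Leaf count: 16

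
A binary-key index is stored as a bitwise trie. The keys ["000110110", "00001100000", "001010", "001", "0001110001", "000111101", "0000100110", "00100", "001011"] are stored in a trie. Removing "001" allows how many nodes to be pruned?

0

A node on "001"'s path can go only if nothing else ends at it or branches off below it.
Every node on "001" is still needed (e.g. by "001010"), so nothing is freed.
Nodes removed: 0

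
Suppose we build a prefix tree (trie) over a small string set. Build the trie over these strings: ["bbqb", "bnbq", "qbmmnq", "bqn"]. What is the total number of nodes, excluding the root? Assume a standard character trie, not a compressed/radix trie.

Trace insertions, counting only characters that open a new branch:
  "bbqb" → 4 new (b, b, q, b)
  "bnbq" → prefix "b" already present; 3 new (n, b, q)
  "qbmmnq" → 6 new (q, b, m, m, n, q)
  "bqn" → prefix "b" already present; 2 new (q, n)
Total nodes = 4 + 3 + 6 + 2 = 15

15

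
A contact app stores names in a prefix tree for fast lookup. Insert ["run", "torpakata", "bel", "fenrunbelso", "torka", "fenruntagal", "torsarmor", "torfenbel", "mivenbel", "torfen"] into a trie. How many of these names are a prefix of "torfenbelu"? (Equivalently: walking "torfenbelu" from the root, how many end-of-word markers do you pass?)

Walk "torfenbelu" from the root; an end-of-word marker is hit whenever a stored word is a prefix of "torfenbelu".
Prefixes of the query that are stored words: "torfen", "torfenbel"
Count: 2

2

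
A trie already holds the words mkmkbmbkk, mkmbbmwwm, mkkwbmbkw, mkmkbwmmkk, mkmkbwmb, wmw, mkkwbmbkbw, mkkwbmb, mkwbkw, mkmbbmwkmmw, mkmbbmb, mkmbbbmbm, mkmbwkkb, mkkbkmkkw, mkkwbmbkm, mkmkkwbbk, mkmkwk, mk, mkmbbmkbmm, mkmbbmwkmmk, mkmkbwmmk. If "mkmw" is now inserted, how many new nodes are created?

1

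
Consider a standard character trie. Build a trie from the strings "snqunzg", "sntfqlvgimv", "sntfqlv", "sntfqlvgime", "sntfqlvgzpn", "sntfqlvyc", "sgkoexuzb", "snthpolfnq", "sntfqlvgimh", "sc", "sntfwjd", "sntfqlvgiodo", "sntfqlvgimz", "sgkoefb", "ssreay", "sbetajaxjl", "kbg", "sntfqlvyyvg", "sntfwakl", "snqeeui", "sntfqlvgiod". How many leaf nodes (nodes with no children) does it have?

Leaves are exactly the stored words that no other stored word extends.
Those words: "kbg", "sbetajaxjl", "sc", "sgkoefb", "sgkoexuzb", "snqeeui", "snqunzg", "sntfqlvgime", "sntfqlvgimh", "sntfqlvgimv", "sntfqlvgimz", "sntfqlvgiodo", "sntfqlvgzpn", "sntfqlvyc", "sntfqlvyyvg", "sntfwakl", "sntfwjd", "snthpolfnq", "ssreay"
Leaf count: 19

19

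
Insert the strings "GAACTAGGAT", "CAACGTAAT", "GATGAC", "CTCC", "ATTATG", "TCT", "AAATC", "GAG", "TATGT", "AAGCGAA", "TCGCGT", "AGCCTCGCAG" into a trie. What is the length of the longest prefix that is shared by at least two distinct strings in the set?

2

Equivalently: take the maximum, over all pairs, of their longest common prefix length.
e.g. "AAATC" and "AAGCGAA" share the prefix "AA" of length 2; no pair shares a longer one.
Longest shared-prefix length: 2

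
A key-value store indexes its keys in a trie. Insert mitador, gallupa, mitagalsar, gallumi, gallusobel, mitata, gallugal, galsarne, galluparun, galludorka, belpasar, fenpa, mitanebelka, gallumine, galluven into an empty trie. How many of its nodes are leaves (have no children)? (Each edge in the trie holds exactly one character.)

A leaf is a node with no children — equivalently, the end of a word that is not a proper prefix of any other stored word.
Those words: "belpasar", "fenpa", "galludorka", "gallugal", "gallumine", "galluparun", "gallusobel", "galluven", "galsarne", "mitador", "mitagalsar", "mitanebelka", "mitata"
Leaf count: 13

13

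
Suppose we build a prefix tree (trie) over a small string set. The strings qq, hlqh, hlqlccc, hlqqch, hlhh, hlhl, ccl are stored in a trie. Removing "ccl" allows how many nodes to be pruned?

After clearing the end-marker at "ccl", prune upward until reaching a node still needed by another word.
No other word shares any prefix with "ccl", so all 3 of its nodes go.
Nodes removed: 3

3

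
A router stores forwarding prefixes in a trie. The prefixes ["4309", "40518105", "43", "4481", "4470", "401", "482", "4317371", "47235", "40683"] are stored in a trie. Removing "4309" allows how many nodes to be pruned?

2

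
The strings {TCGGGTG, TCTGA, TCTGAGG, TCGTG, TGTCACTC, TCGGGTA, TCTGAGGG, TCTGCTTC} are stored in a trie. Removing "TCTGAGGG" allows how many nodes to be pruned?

1

After clearing the end-marker at "TCTGAGGG", prune upward until reaching a node still needed by another word.
The suffix "G" (1 node) is used only by "TCTGAGGG"; "TCTGAGG" is itself a stored word, so pruning stops there.
Nodes removed: 1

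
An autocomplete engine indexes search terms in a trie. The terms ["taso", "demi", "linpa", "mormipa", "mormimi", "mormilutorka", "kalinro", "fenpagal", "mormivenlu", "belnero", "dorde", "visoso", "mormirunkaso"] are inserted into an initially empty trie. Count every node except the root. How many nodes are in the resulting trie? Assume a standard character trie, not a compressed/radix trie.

Trace insertions, counting only characters that open a new branch:
  "taso" → 4 new (t, a, s, o)
  "demi" → 4 new (d, e, m, i)
  "linpa" → 5 new (l, i, n, p, a)
  "mormipa" → 7 new (m, o, r, m, i, p, a)
  "mormimi" → prefix "mormi" already present; 2 new (m, i)
  "mormilutorka" → prefix "mormi" already present; 7 new (l, u, t, o, r, k, a)
  "kalinro" → 7 new (k, a, l, i, n, r, o)
  "fenpagal" → 8 new (f, e, n, p, a, g, a, l)
  "mormivenlu" → prefix "mormi" already present; 5 new (v, e, n, l, u)
  "belnero" → 7 new (b, e, l, n, e, r, o)
  "dorde" → prefix "d" already present; 4 new (o, r, d, e)
  "visoso" → 6 new (v, i, s, o, s, o)
  "mormirunkaso" → prefix "mormi" already present; 7 new (r, u, n, k, a, s, o)
Total nodes = 4 + 4 + 5 + 7 + 2 + 7 + 7 + 8 + 5 + 7 + 4 + 6 + 7 = 73

73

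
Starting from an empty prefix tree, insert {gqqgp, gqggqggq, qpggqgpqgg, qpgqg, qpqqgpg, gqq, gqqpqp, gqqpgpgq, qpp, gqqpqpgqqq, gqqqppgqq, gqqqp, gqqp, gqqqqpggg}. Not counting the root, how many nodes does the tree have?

51

Count nodes per top-level branch (shared prefixes stored once):
  'g'-branch (gqggqggq, gqq, gqqgp, gqqp, gqqpgpgq, gqqpqp, gqqpqpgqqq, gqqqp, gqqqppgqq, gqqqqpggg): 33 nodes
  'q'-branch (qpggqgpqgg, qpgqg, qpp, qpqqgpg): 18 nodes
Sum: 51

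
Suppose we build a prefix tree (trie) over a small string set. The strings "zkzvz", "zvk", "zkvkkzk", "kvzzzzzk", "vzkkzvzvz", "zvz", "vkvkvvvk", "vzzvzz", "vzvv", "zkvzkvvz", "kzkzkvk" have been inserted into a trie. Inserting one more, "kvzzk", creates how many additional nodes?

The longest prefix of "kvzzk" already in the trie is "kvzz" (length 4).
New nodes needed: |"kvzzk"| − 4 = 5 − 4 = 1.

1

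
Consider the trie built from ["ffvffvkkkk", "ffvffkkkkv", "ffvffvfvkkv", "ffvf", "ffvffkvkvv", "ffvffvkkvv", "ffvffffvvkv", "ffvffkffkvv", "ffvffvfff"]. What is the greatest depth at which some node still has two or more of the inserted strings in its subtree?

8

Equivalently: take the maximum, over all pairs, of their longest common prefix length.
"ffvffvkkkk" and "ffvffvkkvv" agree on "ffvffvkk" (8 characters) before diverging; nothing deeper is shared.
Longest shared-prefix length: 8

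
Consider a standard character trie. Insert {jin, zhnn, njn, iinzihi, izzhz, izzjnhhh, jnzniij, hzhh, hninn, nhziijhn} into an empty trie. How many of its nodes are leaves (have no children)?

A leaf is a node with no children — equivalently, the end of a word that is not a proper prefix of any other stored word.
Those words: "hninn", "hzhh", "iinzihi", "izzhz", "izzjnhhh", "jin", "jnzniij", "nhziijhn", "njn", "zhnn"
Leaf count: 10

10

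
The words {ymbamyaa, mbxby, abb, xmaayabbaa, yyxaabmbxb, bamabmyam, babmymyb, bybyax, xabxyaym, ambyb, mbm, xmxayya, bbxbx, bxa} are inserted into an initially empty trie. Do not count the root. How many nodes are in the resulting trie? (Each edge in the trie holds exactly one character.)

Count nodes per top-level branch (shared prefixes stored once):
  'a'-branch (abb, ambyb): 7 nodes
  'b'-branch (babmymyb, bamabmyam, bbxbx, bxa, bybyax): 26 nodes
  'm'-branch (mbm, mbxby): 6 nodes
  'x'-branch (xabxyaym, xmaayabbaa, xmxayya): 22 nodes
  'y'-branch (ymbamyaa, yyxaabmbxb): 17 nodes
Sum: 78

78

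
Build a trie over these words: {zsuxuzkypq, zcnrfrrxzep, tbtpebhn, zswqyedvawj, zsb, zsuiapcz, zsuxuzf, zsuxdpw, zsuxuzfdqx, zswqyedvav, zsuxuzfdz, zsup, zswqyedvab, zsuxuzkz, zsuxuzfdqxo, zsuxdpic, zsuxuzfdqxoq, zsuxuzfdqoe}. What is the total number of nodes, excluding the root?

For each word, the new-node count is its length minus the longest prefix already in the trie:
  "zsuxuzkypq" → 10 new (z, s, u, x, u, z, k, y, p, q)
  "zcnrfrrxzep" → prefix "z" already present; 10 new (c, n, r, f, r, r, x, z, e, p)
  "tbtpebhn" → 8 new (t, b, t, p, e, b, h, n)
  "zswqyedvawj" → prefix "zs" already present; 9 new (w, q, y, e, d, v, a, w, j)
  "zsb" → prefix "zs" already present; 1 new (b)
  "zsuiapcz" → prefix "zsu" already present; 5 new (i, a, p, c, z)
  "zsuxuzf" → prefix "zsuxuz" already present; 1 new (f)
  "zsuxdpw" → prefix "zsux" already present; 3 new (d, p, w)
  "zsuxuzfdqx" → prefix "zsuxuzf" already present; 3 new (d, q, x)
  "zswqyedvav" → prefix "zswqyedva" already present; 1 new (v)
  "zsuxuzfdz" → prefix "zsuxuzfd" already present; 1 new (z)
  "zsup" → prefix "zsu" already present; 1 new (p)
  "zswqyedvab" → prefix "zswqyedva" already present; 1 new (b)
  "zsuxuzkz" → prefix "zsuxuzk" already present; 1 new (z)
  "zsuxuzfdqxo" → prefix "zsuxuzfdqx" already present; 1 new (o)
  "zsuxdpic" → prefix "zsuxdp" already present; 2 new (i, c)
  "zsuxuzfdqxoq" → prefix "zsuxuzfdqxo" already present; 1 new (q)
  "zsuxuzfdqoe" → prefix "zsuxuzfdq" already present; 2 new (o, e)
Total nodes = 10 + 10 + 8 + 9 + 1 + 5 + 1 + 3 + 3 + 1 + 1 + 1 + 1 + 1 + 1 + 2 + 1 + 2 = 61

61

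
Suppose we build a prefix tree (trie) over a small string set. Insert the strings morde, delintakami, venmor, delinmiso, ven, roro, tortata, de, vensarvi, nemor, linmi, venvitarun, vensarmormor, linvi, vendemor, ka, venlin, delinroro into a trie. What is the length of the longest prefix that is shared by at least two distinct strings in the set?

Look for the deepest trie node that still has at least two words in its subtree.
"vensarmormor" and "vensarvi" agree on "vensar" (6 characters) before diverging; nothing deeper is shared.
Longest shared-prefix length: 6

6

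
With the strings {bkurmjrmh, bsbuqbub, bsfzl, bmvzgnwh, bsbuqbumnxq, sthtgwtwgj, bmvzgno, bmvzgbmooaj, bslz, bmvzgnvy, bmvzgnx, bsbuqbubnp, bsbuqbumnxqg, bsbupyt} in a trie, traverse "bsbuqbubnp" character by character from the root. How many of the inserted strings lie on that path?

Traverse "bsbuqbubnp" character by character; count nodes along the way that are marked as word ends.
Prefixes of the query that are stored words: "bsbuqbub", "bsbuqbubnp"
Count: 2

2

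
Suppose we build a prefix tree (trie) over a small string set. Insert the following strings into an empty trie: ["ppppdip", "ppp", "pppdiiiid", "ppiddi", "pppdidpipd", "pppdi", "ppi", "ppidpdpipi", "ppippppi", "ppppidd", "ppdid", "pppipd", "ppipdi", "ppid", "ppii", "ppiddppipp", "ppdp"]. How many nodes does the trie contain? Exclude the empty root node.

Count nodes per top-level branch (shared prefixes stored once):
  'p'-branch (ppdid, ppdp, ppi, ppid, ppiddi, ppiddppipp, ppidpdpipi, ppii, ppipdi, ppippppi, ppp, pppdi, pppdidpipd, pppdiiiid, pppipd, ppppdip, ppppidd): 51 nodes
Sum: 51

51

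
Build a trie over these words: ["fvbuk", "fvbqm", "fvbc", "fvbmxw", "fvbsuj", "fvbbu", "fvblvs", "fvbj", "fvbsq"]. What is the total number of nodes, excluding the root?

21

Count nodes per top-level branch (shared prefixes stored once):
  'f'-branch (fvbbu, fvbc, fvbj, fvblvs, fvbmxw, fvbqm, fvbsq, fvbsuj, fvbuk): 21 nodes
Sum: 21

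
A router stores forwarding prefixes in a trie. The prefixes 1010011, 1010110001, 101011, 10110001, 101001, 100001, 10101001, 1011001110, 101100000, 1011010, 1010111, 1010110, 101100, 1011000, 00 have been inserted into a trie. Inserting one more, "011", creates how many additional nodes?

2

Walking "011" from the root, the first 1 characters ("0") follow existing edges; "1" is the first miss.
So 3 − 1 = 2 new nodes.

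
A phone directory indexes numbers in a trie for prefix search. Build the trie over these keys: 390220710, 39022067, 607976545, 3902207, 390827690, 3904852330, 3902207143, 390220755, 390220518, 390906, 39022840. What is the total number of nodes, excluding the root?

46

Count nodes per top-level branch (shared prefixes stored once):
  '3'-branch (390220518, 39022067, 3902207, 390220710, 3902207143, 390220755, 39022840, 3904852330, 390827690, 390906): 37 nodes
  '6'-branch (607976545): 9 nodes
Sum: 46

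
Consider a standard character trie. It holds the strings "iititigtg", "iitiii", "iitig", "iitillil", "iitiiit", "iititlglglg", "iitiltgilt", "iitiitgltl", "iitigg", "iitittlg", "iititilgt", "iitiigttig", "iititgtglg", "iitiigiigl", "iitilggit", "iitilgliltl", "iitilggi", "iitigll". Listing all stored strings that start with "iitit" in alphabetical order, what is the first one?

Words with prefix "iitit", in lexicographic order: "iititgtglg", "iititigtg", "iititilgt", "iititlglglg", "iitittlg"
The 1st is iititgtglg.

iititgtglg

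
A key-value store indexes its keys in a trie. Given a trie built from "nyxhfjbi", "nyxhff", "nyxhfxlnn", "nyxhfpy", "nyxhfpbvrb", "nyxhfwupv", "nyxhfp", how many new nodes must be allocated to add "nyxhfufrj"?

4

Walking "nyxhfufrj" from the root, the first 5 characters ("nyxhf") follow existing edges; "u" is the first miss.
New nodes needed: |"nyxhfufrj"| − 5 = 9 − 5 = 4.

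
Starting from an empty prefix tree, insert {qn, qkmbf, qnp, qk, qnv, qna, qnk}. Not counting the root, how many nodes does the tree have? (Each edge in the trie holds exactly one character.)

Count nodes per top-level branch (shared prefixes stored once):
  'q'-branch (qk, qkmbf, qn, qna, qnk, qnp, qnv): 10 nodes
Sum: 10

10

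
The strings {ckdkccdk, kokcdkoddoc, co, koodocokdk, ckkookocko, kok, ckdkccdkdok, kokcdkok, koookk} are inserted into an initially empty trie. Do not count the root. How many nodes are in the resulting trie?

43

Trace insertions, counting only characters that open a new branch:
  "ckdkccdk" → 8 new (c, k, d, k, c, c, d, k)
  "kokcdkoddoc" → 11 new (k, o, k, c, d, k, o, d, d, o, c)
  "co" → prefix "c" already present; 1 new (o)
  "koodocokdk" → prefix "ko" already present; 8 new (o, d, o, c, o, k, d, k)
  "ckkookocko" → prefix "ck" already present; 8 new (k, o, o, k, o, c, k, o)
  "kok" → prefix "kok" already present; 0 new (none)
  "ckdkccdkdok" → prefix "ckdkccdk" already present; 3 new (d, o, k)
  "kokcdkok" → prefix "kokcdko" already present; 1 new (k)
  "koookk" → prefix "koo" already present; 3 new (o, k, k)
Total nodes = 8 + 11 + 1 + 8 + 8 + 0 + 3 + 1 + 3 = 43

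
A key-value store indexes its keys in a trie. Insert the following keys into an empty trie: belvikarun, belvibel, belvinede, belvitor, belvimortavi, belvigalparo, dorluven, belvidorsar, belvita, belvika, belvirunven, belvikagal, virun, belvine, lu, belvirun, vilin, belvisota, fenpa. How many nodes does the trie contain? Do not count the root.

77

Trace insertions, counting only characters that open a new branch:
  "belvikarun" → 10 new (b, e, l, v, i, k, a, r, u, n)
  "belvibel" → prefix "belvi" already present; 3 new (b, e, l)
  "belvinede" → prefix "belvi" already present; 4 new (n, e, d, e)
  "belvitor" → prefix "belvi" already present; 3 new (t, o, r)
  "belvimortavi" → prefix "belvi" already present; 7 new (m, o, r, t, a, v, i)
  "belvigalparo" → prefix "belvi" already present; 7 new (g, a, l, p, a, r, o)
  "dorluven" → 8 new (d, o, r, l, u, v, e, n)
  "belvidorsar" → prefix "belvi" already present; 6 new (d, o, r, s, a, r)
  "belvita" → prefix "belvit" already present; 1 new (a)
  "belvika" → prefix "belvika" already present; 0 new (none)
  "belvirunven" → prefix "belvi" already present; 6 new (r, u, n, v, e, n)
  "belvikagal" → prefix "belvika" already present; 3 new (g, a, l)
  "virun" → 5 new (v, i, r, u, n)
  "belvine" → prefix "belvine" already present; 0 new (none)
  "lu" → 2 new (l, u)
  "belvirun" → prefix "belvirun" already present; 0 new (none)
  "vilin" → prefix "vi" already present; 3 new (l, i, n)
  "belvisota" → prefix "belvi" already present; 4 new (s, o, t, a)
  "fenpa" → 5 new (f, e, n, p, a)
Total nodes = 10 + 3 + 4 + 3 + 7 + 7 + 8 + 6 + 1 + 0 + 6 + 3 + 5 + 0 + 2 + 0 + 3 + 4 + 5 = 77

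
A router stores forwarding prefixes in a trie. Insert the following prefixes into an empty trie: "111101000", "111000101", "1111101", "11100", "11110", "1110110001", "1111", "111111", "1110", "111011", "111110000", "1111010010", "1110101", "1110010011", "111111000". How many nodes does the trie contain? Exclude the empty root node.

40

Trie structure (* marks end of a word):
(root)
└─ 1
   └─ 1
      └─ 1
         ├─ 0 *
         │  ├─ 0 *
         │  │  ├─ 0
         │  │  │  └─ 1
         │  │  │     └─ 0
         │  │  │        └─ 1 *
         │  │  └─ 1
         │  │     └─ 0
         │  │        └─ 0
         │  │           └─ 1
         │  │              └─ 1 *
         │  └─ 1
         │     ├─ 0
         │     │  └─ 1 *
         │     └─ 1 *
         │        └─ 0
         │           └─ 0
         │              └─ 0
         │                 └─ 1 *
         └─ 1 *
            ├─ 0 *
            │  └─ 1
            │     └─ 0
            │        └─ 0
            │           ├─ 0 *
            │           └─ 1
            │              └─ 0 *
            └─ 1
               ├─ 0
               │  ├─ 0
               │  │  └─ 0
               │  │     └─ 0 *
               │  └─ 1 *
               └─ 1 *
                  └─ 0
                     └─ 0
                        └─ 0 *
Counting every labelled node above: 40.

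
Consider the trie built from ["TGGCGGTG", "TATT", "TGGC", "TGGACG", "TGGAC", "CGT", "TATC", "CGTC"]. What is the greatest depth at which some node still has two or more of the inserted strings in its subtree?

5

Equivalently: take the maximum, over all pairs, of their longest common prefix length.
e.g. "TGGAC" and "TGGACG" share the prefix "TGGAC" of length 5; no pair shares a longer one.
Longest shared-prefix length: 5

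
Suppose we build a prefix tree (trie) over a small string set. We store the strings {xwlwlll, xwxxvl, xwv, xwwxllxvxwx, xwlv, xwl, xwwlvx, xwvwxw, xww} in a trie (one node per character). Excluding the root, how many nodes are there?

28

Trie structure (* marks end of a word):
(root)
└─ x
   └─ w
      ├─ l *
      │  ├─ v *
      │  └─ w
      │     └─ l
      │        └─ l
      │           └─ l *
      ├─ v *
      │  └─ w
      │     └─ x
      │        └─ w *
      ├─ w *
      │  ├─ l
      │  │  └─ v
      │  │     └─ x *
      │  └─ x
      │     └─ l
      │        └─ l
      │           └─ x
      │              └─ v
      │                 └─ x
      │                    └─ w
      │                       └─ x *
      └─ x
         └─ x
            └─ v
               └─ l *
Counting every labelled node above: 28.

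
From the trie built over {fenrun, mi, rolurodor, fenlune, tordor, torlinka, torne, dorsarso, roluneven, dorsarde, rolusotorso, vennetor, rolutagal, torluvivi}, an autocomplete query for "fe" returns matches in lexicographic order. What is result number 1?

DFS of the "fe" subtree visits, in order: "fenlune", "fenrun"
Position 1: fenlune

fenlune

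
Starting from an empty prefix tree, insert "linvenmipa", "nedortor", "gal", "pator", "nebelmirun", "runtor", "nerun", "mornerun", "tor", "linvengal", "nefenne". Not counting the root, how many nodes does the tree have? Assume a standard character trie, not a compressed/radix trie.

Trace insertions, counting only characters that open a new branch:
  "linvenmipa" → 10 new (l, i, n, v, e, n, m, i, p, a)
  "nedortor" → 8 new (n, e, d, o, r, t, o, r)
  "gal" → 3 new (g, a, l)
  "pator" → 5 new (p, a, t, o, r)
  "nebelmirun" → prefix "ne" already present; 8 new (b, e, l, m, i, r, u, n)
  "runtor" → 6 new (r, u, n, t, o, r)
  "nerun" → prefix "ne" already present; 3 new (r, u, n)
  "mornerun" → 8 new (m, o, r, n, e, r, u, n)
  "tor" → 3 new (t, o, r)
  "linvengal" → prefix "linven" already present; 3 new (g, a, l)
  "nefenne" → prefix "ne" already present; 5 new (f, e, n, n, e)
Total nodes = 10 + 8 + 3 + 5 + 8 + 6 + 3 + 8 + 3 + 3 + 5 = 62

62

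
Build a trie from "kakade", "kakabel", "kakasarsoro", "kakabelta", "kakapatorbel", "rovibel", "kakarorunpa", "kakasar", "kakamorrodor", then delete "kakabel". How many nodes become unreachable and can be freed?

0

After clearing the end-marker at "kakabel", prune upward until reaching a node still needed by another word.
Every node on "kakabel" is still needed (e.g. by "kakabelta"), so nothing is freed.
Nodes removed: 0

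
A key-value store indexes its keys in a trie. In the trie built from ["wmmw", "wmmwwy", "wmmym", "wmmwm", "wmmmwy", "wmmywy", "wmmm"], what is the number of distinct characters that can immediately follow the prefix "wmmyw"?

1

Walk "wmmyw" from the root, arriving at one node.
Distinct next characters after "wmmyw": y.
That node has 1 child edge.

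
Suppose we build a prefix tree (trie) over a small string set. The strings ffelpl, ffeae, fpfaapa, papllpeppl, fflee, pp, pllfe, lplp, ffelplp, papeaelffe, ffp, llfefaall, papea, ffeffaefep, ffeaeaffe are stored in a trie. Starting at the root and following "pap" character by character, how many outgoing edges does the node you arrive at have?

2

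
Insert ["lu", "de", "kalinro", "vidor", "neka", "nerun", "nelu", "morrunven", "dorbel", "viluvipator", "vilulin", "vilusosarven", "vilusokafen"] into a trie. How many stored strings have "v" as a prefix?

Walk to "v"; the words in its subtree are exactly those with that prefix.
Matches: "vidor", "vilulin", "vilusokafen", "vilusosarven", "viluvipator"
Count: 5

5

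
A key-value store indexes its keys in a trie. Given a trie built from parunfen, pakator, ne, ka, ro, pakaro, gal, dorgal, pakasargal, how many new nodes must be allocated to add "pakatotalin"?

Walking "pakatotalin" from the root, the first 6 characters ("pakato") follow existing edges; "t" is the first miss.
So 11 − 6 = 5 new nodes.

5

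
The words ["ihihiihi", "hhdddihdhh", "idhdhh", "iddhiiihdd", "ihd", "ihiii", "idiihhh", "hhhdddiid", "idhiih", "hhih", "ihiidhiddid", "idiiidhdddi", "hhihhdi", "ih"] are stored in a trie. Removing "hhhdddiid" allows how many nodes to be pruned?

Walk "hhhdddiid" from the leaf back toward the root, removing each node that no remaining word uses.
The suffix "hdddiid" (7 nodes) is used only by "hhhdddiid"; the node for "hh" still has the child "d", so pruning stops there.
Nodes removed: 7

7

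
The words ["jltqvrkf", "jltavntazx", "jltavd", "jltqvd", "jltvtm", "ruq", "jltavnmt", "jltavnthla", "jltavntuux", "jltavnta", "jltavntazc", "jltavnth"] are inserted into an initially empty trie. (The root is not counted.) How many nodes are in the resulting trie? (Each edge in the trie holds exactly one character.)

32

Count nodes per top-level branch (shared prefixes stored once):
  'j'-branch (jltavd, jltavnmt, jltavnta, jltavntazc, jltavntazx, jltavnth, jltavnthla, jltavntuux, jltqvd, jltqvrkf, jltvtm): 29 nodes
  'r'-branch (ruq): 3 nodes
Sum: 32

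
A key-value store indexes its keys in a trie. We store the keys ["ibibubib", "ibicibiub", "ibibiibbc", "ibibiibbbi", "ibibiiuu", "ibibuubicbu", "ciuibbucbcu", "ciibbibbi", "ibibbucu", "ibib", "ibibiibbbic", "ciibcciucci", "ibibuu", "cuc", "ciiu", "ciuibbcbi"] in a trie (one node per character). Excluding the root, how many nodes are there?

65

Count nodes per top-level branch (shared prefixes stored once):
  'c'-branch (ciibbibbi, ciibcciucci, ciiu, ciuibbcbi, ciuibbucbcu, cuc): 31 nodes
  'i'-branch (ibib, ibibbucu, ibibiibbbi, ibibiibbbic, ibibiibbc, ibibiiuu, ibibubib, ibibuu, ibibuubicbu, ibicibiub): 34 nodes
Sum: 65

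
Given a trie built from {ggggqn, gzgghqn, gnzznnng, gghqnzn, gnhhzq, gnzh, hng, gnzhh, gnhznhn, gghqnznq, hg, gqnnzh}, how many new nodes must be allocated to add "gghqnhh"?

2

"gghqn" is already a path in the trie; the remaining "hh" must be added.
Each of the 2 remaining characters creates one node.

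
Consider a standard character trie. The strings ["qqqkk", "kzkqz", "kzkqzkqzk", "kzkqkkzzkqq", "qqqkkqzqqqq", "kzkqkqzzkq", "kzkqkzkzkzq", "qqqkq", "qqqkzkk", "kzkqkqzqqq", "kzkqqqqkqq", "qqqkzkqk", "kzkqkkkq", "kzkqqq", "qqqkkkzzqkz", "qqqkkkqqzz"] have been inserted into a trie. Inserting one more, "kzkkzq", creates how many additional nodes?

Walking "kzkkzq" from the root, the first 3 characters ("kzk") follow existing edges; "k" is the first miss.
New nodes needed: |"kzkkzq"| − 3 = 6 − 3 = 3.

3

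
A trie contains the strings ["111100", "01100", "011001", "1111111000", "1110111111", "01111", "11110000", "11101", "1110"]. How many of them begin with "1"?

6

Traverse to the node for "1", then collect every word in that subtree.
Matches: "1110", "11101", "1110111111", "111100", "11110000", "1111111000"
Count: 6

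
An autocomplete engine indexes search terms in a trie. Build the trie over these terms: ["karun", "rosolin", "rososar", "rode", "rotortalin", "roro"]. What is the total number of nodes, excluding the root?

Count nodes per top-level branch (shared prefixes stored once):
  'k'-branch (karun): 5 nodes
  'r'-branch (rode, roro, rosolin, rososar, rotortalin): 22 nodes
Sum: 27

27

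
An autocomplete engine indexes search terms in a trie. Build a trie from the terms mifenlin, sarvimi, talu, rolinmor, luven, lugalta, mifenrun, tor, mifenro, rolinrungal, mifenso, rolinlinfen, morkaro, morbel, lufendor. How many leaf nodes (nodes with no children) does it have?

Leaves are exactly the stored words that no other stored word extends.
Those words: "lufendor", "lugalta", "luven", "mifenlin", "mifenro", "mifenrun", "mifenso", "morbel", "morkaro", "rolinlinfen", "rolinmor", "rolinrungal", "sarvimi", "talu", "tor"
Leaf count: 15

15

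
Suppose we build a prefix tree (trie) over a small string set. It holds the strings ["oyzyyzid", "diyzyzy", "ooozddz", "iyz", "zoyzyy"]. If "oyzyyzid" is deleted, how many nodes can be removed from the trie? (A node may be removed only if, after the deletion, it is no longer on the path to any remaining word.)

7

After clearing the end-marker at "oyzyyzid", prune upward until reaching a node still needed by another word.
The suffix "yzyyzid" (7 nodes) is used only by "oyzyyzid"; the node for "o" still has the child "o", so pruning stops there.
Nodes removed: 7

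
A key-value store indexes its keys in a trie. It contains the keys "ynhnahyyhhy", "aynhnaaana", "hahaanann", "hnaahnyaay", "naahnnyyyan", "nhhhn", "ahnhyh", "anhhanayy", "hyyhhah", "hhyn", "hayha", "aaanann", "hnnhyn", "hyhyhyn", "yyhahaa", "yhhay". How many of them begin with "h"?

Traverse to the node for "h", then collect every word in that subtree.
Words under "h": hahaanann, hayha, hhyn, hnaahnyaay, hnnhyn, hyhyhyn, hyyhhah
Count: 7

7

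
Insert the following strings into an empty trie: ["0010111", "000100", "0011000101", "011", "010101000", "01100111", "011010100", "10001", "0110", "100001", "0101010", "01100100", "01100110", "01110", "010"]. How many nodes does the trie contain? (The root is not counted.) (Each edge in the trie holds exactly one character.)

49

Insert word by word; a character creates a node only if that edge doesn't already exist:
  "0010111" → 7 new (0, 0, 1, 0, 1, 1, 1)
  "000100" → prefix "00" already present; 4 new (0, 1, 0, 0)
  "0011000101" → prefix "001" already present; 7 new (1, 0, 0, 0, 1, 0, 1)
  "011" → prefix "0" already present; 2 new (1, 1)
  "010101000" → prefix "01" already present; 7 new (0, 1, 0, 1, 0, 0, 0)
  "01100111" → prefix "011" already present; 5 new (0, 0, 1, 1, 1)
  "011010100" → prefix "0110" already present; 5 new (1, 0, 1, 0, 0)
  "10001" → 5 new (1, 0, 0, 0, 1)
  "0110" → prefix "0110" already present; 0 new (none)
  "100001" → prefix "1000" already present; 2 new (0, 1)
  "0101010" → prefix "0101010" already present; 0 new (none)
  "01100100" → prefix "011001" already present; 2 new (0, 0)
  "01100110" → prefix "0110011" already present; 1 new (0)
  "01110" → prefix "011" already present; 2 new (1, 0)
  "010" → prefix "010" already present; 0 new (none)
Total nodes = 7 + 4 + 7 + 2 + 7 + 5 + 5 + 5 + 0 + 2 + 0 + 2 + 1 + 2 + 0 = 49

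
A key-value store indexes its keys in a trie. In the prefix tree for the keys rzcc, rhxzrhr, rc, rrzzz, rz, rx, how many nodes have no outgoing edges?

A leaf is a node with no children — equivalently, the end of a word that is not a proper prefix of any other stored word.
Those words: "rc", "rhxzrhr", "rrzzz", "rx", "rzcc"
Leaf count: 5

5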